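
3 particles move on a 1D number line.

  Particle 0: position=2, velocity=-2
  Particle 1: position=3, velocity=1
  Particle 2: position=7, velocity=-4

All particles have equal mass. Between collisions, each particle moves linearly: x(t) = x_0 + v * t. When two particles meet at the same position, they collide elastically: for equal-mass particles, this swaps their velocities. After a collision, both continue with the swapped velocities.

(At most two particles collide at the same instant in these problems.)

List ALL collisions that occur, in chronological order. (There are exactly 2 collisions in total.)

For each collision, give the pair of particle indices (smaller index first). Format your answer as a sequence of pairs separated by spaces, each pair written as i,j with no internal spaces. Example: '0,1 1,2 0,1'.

Answer: 1,2 0,1

Derivation:
Collision at t=4/5: particles 1 and 2 swap velocities; positions: p0=2/5 p1=19/5 p2=19/5; velocities now: v0=-2 v1=-4 v2=1
Collision at t=5/2: particles 0 and 1 swap velocities; positions: p0=-3 p1=-3 p2=11/2; velocities now: v0=-4 v1=-2 v2=1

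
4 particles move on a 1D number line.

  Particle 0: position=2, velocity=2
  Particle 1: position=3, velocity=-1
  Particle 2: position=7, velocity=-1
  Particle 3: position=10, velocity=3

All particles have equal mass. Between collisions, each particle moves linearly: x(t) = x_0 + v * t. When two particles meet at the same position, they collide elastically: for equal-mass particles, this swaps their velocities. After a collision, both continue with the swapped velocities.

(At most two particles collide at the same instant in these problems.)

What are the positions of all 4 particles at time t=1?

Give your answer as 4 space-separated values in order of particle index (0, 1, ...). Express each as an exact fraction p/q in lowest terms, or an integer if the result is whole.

Answer: 2 4 6 13

Derivation:
Collision at t=1/3: particles 0 and 1 swap velocities; positions: p0=8/3 p1=8/3 p2=20/3 p3=11; velocities now: v0=-1 v1=2 v2=-1 v3=3
Advance to t=1 (no further collisions before then); velocities: v0=-1 v1=2 v2=-1 v3=3; positions = 2 4 6 13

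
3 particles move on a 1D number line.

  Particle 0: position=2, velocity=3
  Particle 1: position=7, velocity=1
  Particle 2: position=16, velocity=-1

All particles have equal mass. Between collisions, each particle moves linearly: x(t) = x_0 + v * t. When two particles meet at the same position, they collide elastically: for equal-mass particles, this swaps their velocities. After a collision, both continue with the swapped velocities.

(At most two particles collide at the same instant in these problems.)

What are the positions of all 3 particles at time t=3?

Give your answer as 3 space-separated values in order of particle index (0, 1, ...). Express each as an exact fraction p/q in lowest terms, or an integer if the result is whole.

Collision at t=5/2: particles 0 and 1 swap velocities; positions: p0=19/2 p1=19/2 p2=27/2; velocities now: v0=1 v1=3 v2=-1
Advance to t=3 (no further collisions before then); velocities: v0=1 v1=3 v2=-1; positions = 10 11 13

Answer: 10 11 13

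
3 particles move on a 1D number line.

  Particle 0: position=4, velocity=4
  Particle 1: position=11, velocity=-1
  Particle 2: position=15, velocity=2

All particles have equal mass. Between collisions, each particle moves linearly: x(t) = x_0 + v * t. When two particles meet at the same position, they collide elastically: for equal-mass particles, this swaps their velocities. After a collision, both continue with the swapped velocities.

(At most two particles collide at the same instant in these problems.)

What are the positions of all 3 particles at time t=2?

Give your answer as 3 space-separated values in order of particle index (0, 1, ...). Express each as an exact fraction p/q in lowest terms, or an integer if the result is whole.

Collision at t=7/5: particles 0 and 1 swap velocities; positions: p0=48/5 p1=48/5 p2=89/5; velocities now: v0=-1 v1=4 v2=2
Advance to t=2 (no further collisions before then); velocities: v0=-1 v1=4 v2=2; positions = 9 12 19

Answer: 9 12 19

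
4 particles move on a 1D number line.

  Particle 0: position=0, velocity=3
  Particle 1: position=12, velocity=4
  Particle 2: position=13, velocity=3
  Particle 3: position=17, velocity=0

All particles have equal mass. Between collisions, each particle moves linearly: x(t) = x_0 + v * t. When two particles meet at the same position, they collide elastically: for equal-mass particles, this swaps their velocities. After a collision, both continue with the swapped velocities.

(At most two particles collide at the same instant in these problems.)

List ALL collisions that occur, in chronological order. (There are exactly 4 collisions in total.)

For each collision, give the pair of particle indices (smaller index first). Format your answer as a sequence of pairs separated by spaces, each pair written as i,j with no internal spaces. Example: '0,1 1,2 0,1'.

Answer: 1,2 2,3 1,2 0,1

Derivation:
Collision at t=1: particles 1 and 2 swap velocities; positions: p0=3 p1=16 p2=16 p3=17; velocities now: v0=3 v1=3 v2=4 v3=0
Collision at t=5/4: particles 2 and 3 swap velocities; positions: p0=15/4 p1=67/4 p2=17 p3=17; velocities now: v0=3 v1=3 v2=0 v3=4
Collision at t=4/3: particles 1 and 2 swap velocities; positions: p0=4 p1=17 p2=17 p3=52/3; velocities now: v0=3 v1=0 v2=3 v3=4
Collision at t=17/3: particles 0 and 1 swap velocities; positions: p0=17 p1=17 p2=30 p3=104/3; velocities now: v0=0 v1=3 v2=3 v3=4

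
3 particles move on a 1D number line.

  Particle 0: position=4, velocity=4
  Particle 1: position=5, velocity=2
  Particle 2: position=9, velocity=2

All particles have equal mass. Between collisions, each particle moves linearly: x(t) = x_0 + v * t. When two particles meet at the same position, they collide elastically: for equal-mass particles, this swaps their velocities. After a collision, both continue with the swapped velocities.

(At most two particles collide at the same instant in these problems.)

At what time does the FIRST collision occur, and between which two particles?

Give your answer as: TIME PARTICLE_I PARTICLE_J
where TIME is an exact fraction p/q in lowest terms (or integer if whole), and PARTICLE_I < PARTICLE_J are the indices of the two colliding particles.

Pair (0,1): pos 4,5 vel 4,2 -> gap=1, closing at 2/unit, collide at t=1/2
Pair (1,2): pos 5,9 vel 2,2 -> not approaching (rel speed 0 <= 0)
Earliest collision: t=1/2 between 0 and 1

Answer: 1/2 0 1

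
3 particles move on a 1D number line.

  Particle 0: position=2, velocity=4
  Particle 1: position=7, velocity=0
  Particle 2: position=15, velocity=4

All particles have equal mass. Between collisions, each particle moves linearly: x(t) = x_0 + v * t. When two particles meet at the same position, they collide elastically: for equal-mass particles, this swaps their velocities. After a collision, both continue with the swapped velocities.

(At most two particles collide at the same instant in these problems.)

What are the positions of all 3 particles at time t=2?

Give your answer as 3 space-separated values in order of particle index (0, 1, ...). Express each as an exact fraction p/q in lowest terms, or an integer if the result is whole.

Answer: 7 10 23

Derivation:
Collision at t=5/4: particles 0 and 1 swap velocities; positions: p0=7 p1=7 p2=20; velocities now: v0=0 v1=4 v2=4
Advance to t=2 (no further collisions before then); velocities: v0=0 v1=4 v2=4; positions = 7 10 23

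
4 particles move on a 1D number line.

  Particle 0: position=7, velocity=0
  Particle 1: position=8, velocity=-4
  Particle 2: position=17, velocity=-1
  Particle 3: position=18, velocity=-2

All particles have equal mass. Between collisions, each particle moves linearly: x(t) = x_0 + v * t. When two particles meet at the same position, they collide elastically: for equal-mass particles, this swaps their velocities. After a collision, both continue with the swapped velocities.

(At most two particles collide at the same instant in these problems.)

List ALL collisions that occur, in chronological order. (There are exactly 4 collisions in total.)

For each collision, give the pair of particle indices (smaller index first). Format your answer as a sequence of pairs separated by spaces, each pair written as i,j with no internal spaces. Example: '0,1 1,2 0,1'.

Answer: 0,1 2,3 1,2 2,3

Derivation:
Collision at t=1/4: particles 0 and 1 swap velocities; positions: p0=7 p1=7 p2=67/4 p3=35/2; velocities now: v0=-4 v1=0 v2=-1 v3=-2
Collision at t=1: particles 2 and 3 swap velocities; positions: p0=4 p1=7 p2=16 p3=16; velocities now: v0=-4 v1=0 v2=-2 v3=-1
Collision at t=11/2: particles 1 and 2 swap velocities; positions: p0=-14 p1=7 p2=7 p3=23/2; velocities now: v0=-4 v1=-2 v2=0 v3=-1
Collision at t=10: particles 2 and 3 swap velocities; positions: p0=-32 p1=-2 p2=7 p3=7; velocities now: v0=-4 v1=-2 v2=-1 v3=0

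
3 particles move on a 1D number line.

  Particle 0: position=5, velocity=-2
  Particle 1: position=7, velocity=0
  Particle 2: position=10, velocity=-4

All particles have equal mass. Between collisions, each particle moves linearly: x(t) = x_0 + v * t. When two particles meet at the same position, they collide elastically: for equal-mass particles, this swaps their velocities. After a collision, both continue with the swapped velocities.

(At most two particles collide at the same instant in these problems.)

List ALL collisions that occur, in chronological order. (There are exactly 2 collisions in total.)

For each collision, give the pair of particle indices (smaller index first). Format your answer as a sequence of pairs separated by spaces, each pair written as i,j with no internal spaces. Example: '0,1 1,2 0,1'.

Collision at t=3/4: particles 1 and 2 swap velocities; positions: p0=7/2 p1=7 p2=7; velocities now: v0=-2 v1=-4 v2=0
Collision at t=5/2: particles 0 and 1 swap velocities; positions: p0=0 p1=0 p2=7; velocities now: v0=-4 v1=-2 v2=0

Answer: 1,2 0,1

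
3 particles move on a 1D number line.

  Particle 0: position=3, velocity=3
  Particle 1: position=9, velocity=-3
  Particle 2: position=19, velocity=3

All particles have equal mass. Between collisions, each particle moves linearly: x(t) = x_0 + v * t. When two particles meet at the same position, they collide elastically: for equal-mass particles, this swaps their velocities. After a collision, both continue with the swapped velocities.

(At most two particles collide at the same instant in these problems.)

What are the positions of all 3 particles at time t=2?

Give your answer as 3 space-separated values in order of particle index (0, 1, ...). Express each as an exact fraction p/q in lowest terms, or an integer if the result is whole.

Collision at t=1: particles 0 and 1 swap velocities; positions: p0=6 p1=6 p2=22; velocities now: v0=-3 v1=3 v2=3
Advance to t=2 (no further collisions before then); velocities: v0=-3 v1=3 v2=3; positions = 3 9 25

Answer: 3 9 25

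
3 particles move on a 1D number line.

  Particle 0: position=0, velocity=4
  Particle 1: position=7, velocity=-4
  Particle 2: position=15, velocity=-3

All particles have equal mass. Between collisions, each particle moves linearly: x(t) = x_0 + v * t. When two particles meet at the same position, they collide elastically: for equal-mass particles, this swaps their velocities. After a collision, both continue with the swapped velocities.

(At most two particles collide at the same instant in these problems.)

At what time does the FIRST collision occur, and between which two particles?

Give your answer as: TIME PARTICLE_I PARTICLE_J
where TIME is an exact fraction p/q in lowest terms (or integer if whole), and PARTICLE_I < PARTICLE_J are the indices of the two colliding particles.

Answer: 7/8 0 1

Derivation:
Pair (0,1): pos 0,7 vel 4,-4 -> gap=7, closing at 8/unit, collide at t=7/8
Pair (1,2): pos 7,15 vel -4,-3 -> not approaching (rel speed -1 <= 0)
Earliest collision: t=7/8 between 0 and 1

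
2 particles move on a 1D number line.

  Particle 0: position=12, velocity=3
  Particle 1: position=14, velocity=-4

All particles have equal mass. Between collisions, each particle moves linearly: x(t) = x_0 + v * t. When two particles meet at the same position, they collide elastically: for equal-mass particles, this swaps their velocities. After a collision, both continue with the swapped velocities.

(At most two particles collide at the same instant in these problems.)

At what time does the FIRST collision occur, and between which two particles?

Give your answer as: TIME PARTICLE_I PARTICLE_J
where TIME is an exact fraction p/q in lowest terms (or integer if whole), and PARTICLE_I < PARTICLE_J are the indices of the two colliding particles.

Answer: 2/7 0 1

Derivation:
Pair (0,1): pos 12,14 vel 3,-4 -> gap=2, closing at 7/unit, collide at t=2/7
Earliest collision: t=2/7 between 0 and 1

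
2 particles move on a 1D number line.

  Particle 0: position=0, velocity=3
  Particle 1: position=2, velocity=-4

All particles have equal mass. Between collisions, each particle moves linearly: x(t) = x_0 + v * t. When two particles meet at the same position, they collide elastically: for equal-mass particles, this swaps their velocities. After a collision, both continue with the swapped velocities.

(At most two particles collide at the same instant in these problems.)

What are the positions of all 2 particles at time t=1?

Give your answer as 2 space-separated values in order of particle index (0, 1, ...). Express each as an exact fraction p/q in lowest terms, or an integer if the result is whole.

Answer: -2 3

Derivation:
Collision at t=2/7: particles 0 and 1 swap velocities; positions: p0=6/7 p1=6/7; velocities now: v0=-4 v1=3
Advance to t=1 (no further collisions before then); velocities: v0=-4 v1=3; positions = -2 3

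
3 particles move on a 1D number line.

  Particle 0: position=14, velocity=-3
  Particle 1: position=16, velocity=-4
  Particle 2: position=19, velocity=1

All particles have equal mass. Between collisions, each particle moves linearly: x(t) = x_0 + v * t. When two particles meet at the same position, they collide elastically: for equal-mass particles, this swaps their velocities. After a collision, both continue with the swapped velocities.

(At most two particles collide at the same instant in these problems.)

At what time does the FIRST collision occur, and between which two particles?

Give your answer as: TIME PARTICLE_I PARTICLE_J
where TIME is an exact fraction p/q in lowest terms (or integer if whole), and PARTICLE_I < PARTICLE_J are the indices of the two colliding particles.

Answer: 2 0 1

Derivation:
Pair (0,1): pos 14,16 vel -3,-4 -> gap=2, closing at 1/unit, collide at t=2
Pair (1,2): pos 16,19 vel -4,1 -> not approaching (rel speed -5 <= 0)
Earliest collision: t=2 between 0 and 1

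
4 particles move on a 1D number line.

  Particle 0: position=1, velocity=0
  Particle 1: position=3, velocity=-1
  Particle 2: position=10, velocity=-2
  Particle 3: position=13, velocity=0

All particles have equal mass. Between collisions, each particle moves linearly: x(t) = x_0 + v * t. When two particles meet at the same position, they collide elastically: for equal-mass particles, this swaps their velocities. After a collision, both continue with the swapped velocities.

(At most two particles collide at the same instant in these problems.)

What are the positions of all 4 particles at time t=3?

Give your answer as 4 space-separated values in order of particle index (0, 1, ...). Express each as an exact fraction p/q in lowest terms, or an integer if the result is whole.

Collision at t=2: particles 0 and 1 swap velocities; positions: p0=1 p1=1 p2=6 p3=13; velocities now: v0=-1 v1=0 v2=-2 v3=0
Advance to t=3 (no further collisions before then); velocities: v0=-1 v1=0 v2=-2 v3=0; positions = 0 1 4 13

Answer: 0 1 4 13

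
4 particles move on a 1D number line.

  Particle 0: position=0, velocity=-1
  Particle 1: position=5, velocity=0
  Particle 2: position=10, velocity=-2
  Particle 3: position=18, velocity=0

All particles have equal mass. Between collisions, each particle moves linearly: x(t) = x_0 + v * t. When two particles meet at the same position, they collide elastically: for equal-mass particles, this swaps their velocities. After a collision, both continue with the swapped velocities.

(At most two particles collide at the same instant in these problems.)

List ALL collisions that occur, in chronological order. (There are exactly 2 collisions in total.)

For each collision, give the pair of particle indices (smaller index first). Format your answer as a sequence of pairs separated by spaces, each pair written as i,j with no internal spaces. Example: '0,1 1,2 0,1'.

Answer: 1,2 0,1

Derivation:
Collision at t=5/2: particles 1 and 2 swap velocities; positions: p0=-5/2 p1=5 p2=5 p3=18; velocities now: v0=-1 v1=-2 v2=0 v3=0
Collision at t=10: particles 0 and 1 swap velocities; positions: p0=-10 p1=-10 p2=5 p3=18; velocities now: v0=-2 v1=-1 v2=0 v3=0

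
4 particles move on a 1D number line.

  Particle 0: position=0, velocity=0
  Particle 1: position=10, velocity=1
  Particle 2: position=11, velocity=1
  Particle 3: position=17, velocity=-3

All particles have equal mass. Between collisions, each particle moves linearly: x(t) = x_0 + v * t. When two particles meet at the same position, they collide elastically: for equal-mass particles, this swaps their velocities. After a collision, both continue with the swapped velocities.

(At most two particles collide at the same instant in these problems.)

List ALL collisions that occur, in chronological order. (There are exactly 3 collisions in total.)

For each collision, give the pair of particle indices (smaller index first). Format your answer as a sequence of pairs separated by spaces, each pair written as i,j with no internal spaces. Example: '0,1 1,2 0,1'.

Answer: 2,3 1,2 0,1

Derivation:
Collision at t=3/2: particles 2 and 3 swap velocities; positions: p0=0 p1=23/2 p2=25/2 p3=25/2; velocities now: v0=0 v1=1 v2=-3 v3=1
Collision at t=7/4: particles 1 and 2 swap velocities; positions: p0=0 p1=47/4 p2=47/4 p3=51/4; velocities now: v0=0 v1=-3 v2=1 v3=1
Collision at t=17/3: particles 0 and 1 swap velocities; positions: p0=0 p1=0 p2=47/3 p3=50/3; velocities now: v0=-3 v1=0 v2=1 v3=1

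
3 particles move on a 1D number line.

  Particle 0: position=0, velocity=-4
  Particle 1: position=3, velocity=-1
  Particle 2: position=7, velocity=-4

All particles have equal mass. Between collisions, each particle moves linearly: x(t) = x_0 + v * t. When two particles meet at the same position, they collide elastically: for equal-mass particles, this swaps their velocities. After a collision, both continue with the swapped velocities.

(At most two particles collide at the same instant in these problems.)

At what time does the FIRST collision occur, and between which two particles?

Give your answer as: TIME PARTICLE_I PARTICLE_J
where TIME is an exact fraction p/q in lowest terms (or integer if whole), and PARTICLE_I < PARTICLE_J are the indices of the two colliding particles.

Pair (0,1): pos 0,3 vel -4,-1 -> not approaching (rel speed -3 <= 0)
Pair (1,2): pos 3,7 vel -1,-4 -> gap=4, closing at 3/unit, collide at t=4/3
Earliest collision: t=4/3 between 1 and 2

Answer: 4/3 1 2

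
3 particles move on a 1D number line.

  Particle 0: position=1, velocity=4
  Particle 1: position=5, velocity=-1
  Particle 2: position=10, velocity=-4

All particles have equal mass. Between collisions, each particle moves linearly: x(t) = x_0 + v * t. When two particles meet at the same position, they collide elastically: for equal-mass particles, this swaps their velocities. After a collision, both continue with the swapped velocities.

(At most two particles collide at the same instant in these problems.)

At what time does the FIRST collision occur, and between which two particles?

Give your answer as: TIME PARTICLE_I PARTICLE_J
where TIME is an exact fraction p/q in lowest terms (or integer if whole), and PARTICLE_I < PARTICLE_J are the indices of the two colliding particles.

Answer: 4/5 0 1

Derivation:
Pair (0,1): pos 1,5 vel 4,-1 -> gap=4, closing at 5/unit, collide at t=4/5
Pair (1,2): pos 5,10 vel -1,-4 -> gap=5, closing at 3/unit, collide at t=5/3
Earliest collision: t=4/5 between 0 and 1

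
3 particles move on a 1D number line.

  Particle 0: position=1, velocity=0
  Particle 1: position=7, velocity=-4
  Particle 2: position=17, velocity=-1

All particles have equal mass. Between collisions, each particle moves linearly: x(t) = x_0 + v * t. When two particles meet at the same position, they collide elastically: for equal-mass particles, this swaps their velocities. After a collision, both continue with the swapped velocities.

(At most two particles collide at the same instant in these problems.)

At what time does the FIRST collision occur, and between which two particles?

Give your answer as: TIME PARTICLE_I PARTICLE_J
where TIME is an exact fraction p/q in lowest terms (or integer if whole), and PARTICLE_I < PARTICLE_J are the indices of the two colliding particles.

Pair (0,1): pos 1,7 vel 0,-4 -> gap=6, closing at 4/unit, collide at t=3/2
Pair (1,2): pos 7,17 vel -4,-1 -> not approaching (rel speed -3 <= 0)
Earliest collision: t=3/2 between 0 and 1

Answer: 3/2 0 1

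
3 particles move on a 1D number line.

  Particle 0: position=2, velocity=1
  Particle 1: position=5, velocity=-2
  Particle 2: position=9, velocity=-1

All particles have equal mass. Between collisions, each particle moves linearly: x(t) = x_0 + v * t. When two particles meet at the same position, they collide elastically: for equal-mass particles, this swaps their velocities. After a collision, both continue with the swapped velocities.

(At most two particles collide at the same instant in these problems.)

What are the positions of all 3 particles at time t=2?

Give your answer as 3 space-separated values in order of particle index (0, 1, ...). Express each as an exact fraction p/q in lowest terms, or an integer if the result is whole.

Collision at t=1: particles 0 and 1 swap velocities; positions: p0=3 p1=3 p2=8; velocities now: v0=-2 v1=1 v2=-1
Advance to t=2 (no further collisions before then); velocities: v0=-2 v1=1 v2=-1; positions = 1 4 7

Answer: 1 4 7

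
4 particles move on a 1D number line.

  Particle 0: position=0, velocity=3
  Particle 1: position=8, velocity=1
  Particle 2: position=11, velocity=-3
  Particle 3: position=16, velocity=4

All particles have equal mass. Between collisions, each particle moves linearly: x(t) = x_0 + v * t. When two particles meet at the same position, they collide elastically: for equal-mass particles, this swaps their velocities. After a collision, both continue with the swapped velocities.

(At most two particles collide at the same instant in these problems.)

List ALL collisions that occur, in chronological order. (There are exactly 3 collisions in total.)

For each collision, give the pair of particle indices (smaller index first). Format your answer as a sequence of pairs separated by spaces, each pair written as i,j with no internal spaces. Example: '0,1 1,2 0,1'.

Collision at t=3/4: particles 1 and 2 swap velocities; positions: p0=9/4 p1=35/4 p2=35/4 p3=19; velocities now: v0=3 v1=-3 v2=1 v3=4
Collision at t=11/6: particles 0 and 1 swap velocities; positions: p0=11/2 p1=11/2 p2=59/6 p3=70/3; velocities now: v0=-3 v1=3 v2=1 v3=4
Collision at t=4: particles 1 and 2 swap velocities; positions: p0=-1 p1=12 p2=12 p3=32; velocities now: v0=-3 v1=1 v2=3 v3=4

Answer: 1,2 0,1 1,2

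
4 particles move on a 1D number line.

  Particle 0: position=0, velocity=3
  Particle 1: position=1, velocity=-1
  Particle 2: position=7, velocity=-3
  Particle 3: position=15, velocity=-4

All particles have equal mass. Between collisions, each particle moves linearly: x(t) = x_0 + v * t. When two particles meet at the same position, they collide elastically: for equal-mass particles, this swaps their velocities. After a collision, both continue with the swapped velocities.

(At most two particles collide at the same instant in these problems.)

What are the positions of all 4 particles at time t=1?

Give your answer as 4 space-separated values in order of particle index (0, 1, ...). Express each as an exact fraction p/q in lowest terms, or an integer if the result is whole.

Answer: 0 3 4 11

Derivation:
Collision at t=1/4: particles 0 and 1 swap velocities; positions: p0=3/4 p1=3/4 p2=25/4 p3=14; velocities now: v0=-1 v1=3 v2=-3 v3=-4
Advance to t=1 (no further collisions before then); velocities: v0=-1 v1=3 v2=-3 v3=-4; positions = 0 3 4 11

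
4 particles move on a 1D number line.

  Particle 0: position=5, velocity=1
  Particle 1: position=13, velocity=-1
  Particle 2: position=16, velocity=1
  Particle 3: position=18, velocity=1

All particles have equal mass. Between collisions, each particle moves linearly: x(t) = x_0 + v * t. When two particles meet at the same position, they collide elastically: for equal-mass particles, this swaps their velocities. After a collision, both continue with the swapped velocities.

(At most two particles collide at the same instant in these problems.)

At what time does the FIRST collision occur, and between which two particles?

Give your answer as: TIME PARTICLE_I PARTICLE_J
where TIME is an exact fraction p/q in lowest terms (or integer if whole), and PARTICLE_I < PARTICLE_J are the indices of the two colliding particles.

Pair (0,1): pos 5,13 vel 1,-1 -> gap=8, closing at 2/unit, collide at t=4
Pair (1,2): pos 13,16 vel -1,1 -> not approaching (rel speed -2 <= 0)
Pair (2,3): pos 16,18 vel 1,1 -> not approaching (rel speed 0 <= 0)
Earliest collision: t=4 between 0 and 1

Answer: 4 0 1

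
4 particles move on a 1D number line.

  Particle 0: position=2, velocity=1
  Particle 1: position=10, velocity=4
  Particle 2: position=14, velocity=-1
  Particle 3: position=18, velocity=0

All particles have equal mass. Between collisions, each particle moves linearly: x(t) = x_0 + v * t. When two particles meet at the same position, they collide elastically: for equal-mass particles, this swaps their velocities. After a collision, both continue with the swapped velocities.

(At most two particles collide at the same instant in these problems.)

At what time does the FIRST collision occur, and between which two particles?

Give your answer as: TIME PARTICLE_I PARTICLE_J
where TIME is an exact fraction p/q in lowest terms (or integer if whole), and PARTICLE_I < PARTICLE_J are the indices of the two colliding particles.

Pair (0,1): pos 2,10 vel 1,4 -> not approaching (rel speed -3 <= 0)
Pair (1,2): pos 10,14 vel 4,-1 -> gap=4, closing at 5/unit, collide at t=4/5
Pair (2,3): pos 14,18 vel -1,0 -> not approaching (rel speed -1 <= 0)
Earliest collision: t=4/5 between 1 and 2

Answer: 4/5 1 2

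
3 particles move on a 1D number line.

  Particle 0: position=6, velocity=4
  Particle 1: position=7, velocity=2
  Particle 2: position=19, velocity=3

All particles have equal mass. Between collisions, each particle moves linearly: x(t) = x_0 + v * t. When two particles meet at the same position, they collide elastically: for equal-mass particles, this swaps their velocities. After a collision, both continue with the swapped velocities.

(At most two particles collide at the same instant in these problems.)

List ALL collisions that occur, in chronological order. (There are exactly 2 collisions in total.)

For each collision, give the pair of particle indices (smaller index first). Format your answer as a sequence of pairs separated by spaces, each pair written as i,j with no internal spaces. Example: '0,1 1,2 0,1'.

Collision at t=1/2: particles 0 and 1 swap velocities; positions: p0=8 p1=8 p2=41/2; velocities now: v0=2 v1=4 v2=3
Collision at t=13: particles 1 and 2 swap velocities; positions: p0=33 p1=58 p2=58; velocities now: v0=2 v1=3 v2=4

Answer: 0,1 1,2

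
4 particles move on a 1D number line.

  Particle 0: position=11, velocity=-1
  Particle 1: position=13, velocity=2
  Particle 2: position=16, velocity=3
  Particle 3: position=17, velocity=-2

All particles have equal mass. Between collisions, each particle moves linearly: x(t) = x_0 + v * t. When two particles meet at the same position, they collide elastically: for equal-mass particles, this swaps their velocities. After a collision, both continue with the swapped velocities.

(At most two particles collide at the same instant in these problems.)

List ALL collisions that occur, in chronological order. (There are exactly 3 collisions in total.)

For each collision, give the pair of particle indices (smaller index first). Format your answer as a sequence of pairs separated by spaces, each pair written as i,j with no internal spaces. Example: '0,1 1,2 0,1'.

Collision at t=1/5: particles 2 and 3 swap velocities; positions: p0=54/5 p1=67/5 p2=83/5 p3=83/5; velocities now: v0=-1 v1=2 v2=-2 v3=3
Collision at t=1: particles 1 and 2 swap velocities; positions: p0=10 p1=15 p2=15 p3=19; velocities now: v0=-1 v1=-2 v2=2 v3=3
Collision at t=6: particles 0 and 1 swap velocities; positions: p0=5 p1=5 p2=25 p3=34; velocities now: v0=-2 v1=-1 v2=2 v3=3

Answer: 2,3 1,2 0,1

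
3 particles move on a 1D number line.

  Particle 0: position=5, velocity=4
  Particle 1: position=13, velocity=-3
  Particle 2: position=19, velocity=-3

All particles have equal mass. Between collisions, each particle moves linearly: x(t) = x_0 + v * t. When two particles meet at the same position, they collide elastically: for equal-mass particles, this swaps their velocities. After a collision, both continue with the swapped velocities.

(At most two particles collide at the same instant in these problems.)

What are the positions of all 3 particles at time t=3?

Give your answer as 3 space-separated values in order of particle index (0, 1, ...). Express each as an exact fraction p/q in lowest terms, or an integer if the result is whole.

Collision at t=8/7: particles 0 and 1 swap velocities; positions: p0=67/7 p1=67/7 p2=109/7; velocities now: v0=-3 v1=4 v2=-3
Collision at t=2: particles 1 and 2 swap velocities; positions: p0=7 p1=13 p2=13; velocities now: v0=-3 v1=-3 v2=4
Advance to t=3 (no further collisions before then); velocities: v0=-3 v1=-3 v2=4; positions = 4 10 17

Answer: 4 10 17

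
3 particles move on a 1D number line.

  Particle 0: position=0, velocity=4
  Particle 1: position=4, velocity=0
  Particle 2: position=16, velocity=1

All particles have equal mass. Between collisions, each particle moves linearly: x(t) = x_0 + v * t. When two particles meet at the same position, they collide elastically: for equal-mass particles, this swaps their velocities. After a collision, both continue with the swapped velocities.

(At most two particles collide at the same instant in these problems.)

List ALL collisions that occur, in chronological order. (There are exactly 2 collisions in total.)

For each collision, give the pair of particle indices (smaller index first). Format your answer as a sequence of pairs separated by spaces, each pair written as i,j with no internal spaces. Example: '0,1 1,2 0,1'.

Answer: 0,1 1,2

Derivation:
Collision at t=1: particles 0 and 1 swap velocities; positions: p0=4 p1=4 p2=17; velocities now: v0=0 v1=4 v2=1
Collision at t=16/3: particles 1 and 2 swap velocities; positions: p0=4 p1=64/3 p2=64/3; velocities now: v0=0 v1=1 v2=4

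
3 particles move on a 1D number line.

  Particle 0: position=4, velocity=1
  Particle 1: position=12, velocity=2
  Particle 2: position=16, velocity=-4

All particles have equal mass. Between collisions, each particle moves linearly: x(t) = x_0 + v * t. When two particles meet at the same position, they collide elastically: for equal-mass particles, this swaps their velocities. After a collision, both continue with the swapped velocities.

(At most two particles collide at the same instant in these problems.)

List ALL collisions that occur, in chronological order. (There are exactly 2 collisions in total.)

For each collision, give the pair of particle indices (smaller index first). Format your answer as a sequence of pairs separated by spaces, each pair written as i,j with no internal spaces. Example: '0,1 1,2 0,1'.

Answer: 1,2 0,1

Derivation:
Collision at t=2/3: particles 1 and 2 swap velocities; positions: p0=14/3 p1=40/3 p2=40/3; velocities now: v0=1 v1=-4 v2=2
Collision at t=12/5: particles 0 and 1 swap velocities; positions: p0=32/5 p1=32/5 p2=84/5; velocities now: v0=-4 v1=1 v2=2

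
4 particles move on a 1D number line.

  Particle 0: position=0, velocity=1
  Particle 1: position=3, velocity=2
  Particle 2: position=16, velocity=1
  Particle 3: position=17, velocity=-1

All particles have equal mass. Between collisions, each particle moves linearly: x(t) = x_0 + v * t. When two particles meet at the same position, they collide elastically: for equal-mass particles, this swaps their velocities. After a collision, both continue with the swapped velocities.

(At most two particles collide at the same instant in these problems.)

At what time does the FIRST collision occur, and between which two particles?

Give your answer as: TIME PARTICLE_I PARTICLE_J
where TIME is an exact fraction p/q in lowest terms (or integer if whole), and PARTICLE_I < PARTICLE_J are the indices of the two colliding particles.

Pair (0,1): pos 0,3 vel 1,2 -> not approaching (rel speed -1 <= 0)
Pair (1,2): pos 3,16 vel 2,1 -> gap=13, closing at 1/unit, collide at t=13
Pair (2,3): pos 16,17 vel 1,-1 -> gap=1, closing at 2/unit, collide at t=1/2
Earliest collision: t=1/2 between 2 and 3

Answer: 1/2 2 3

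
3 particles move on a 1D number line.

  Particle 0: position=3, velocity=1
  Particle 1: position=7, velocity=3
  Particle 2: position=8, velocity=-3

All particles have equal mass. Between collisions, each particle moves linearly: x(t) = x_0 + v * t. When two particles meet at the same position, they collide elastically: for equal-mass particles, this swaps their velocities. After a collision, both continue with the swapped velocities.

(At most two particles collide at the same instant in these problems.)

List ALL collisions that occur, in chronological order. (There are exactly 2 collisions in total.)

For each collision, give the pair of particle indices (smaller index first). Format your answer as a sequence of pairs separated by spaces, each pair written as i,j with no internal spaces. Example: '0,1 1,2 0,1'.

Collision at t=1/6: particles 1 and 2 swap velocities; positions: p0=19/6 p1=15/2 p2=15/2; velocities now: v0=1 v1=-3 v2=3
Collision at t=5/4: particles 0 and 1 swap velocities; positions: p0=17/4 p1=17/4 p2=43/4; velocities now: v0=-3 v1=1 v2=3

Answer: 1,2 0,1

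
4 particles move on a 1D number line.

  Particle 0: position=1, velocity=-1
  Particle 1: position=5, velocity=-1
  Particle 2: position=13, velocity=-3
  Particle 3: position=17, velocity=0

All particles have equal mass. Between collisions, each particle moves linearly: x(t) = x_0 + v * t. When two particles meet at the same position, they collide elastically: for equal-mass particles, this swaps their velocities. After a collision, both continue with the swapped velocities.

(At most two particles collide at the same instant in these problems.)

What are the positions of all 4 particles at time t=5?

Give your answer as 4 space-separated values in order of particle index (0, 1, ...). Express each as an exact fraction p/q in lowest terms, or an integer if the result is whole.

Collision at t=4: particles 1 and 2 swap velocities; positions: p0=-3 p1=1 p2=1 p3=17; velocities now: v0=-1 v1=-3 v2=-1 v3=0
Advance to t=5 (no further collisions before then); velocities: v0=-1 v1=-3 v2=-1 v3=0; positions = -4 -2 0 17

Answer: -4 -2 0 17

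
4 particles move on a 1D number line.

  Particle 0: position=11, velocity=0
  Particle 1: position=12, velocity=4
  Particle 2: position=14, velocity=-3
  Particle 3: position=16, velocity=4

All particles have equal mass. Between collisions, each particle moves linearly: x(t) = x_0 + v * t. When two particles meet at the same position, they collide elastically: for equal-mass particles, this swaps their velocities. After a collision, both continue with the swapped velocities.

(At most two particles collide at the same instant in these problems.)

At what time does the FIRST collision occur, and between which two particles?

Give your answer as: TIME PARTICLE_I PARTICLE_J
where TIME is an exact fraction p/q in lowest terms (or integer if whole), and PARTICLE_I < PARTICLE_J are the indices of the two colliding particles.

Pair (0,1): pos 11,12 vel 0,4 -> not approaching (rel speed -4 <= 0)
Pair (1,2): pos 12,14 vel 4,-3 -> gap=2, closing at 7/unit, collide at t=2/7
Pair (2,3): pos 14,16 vel -3,4 -> not approaching (rel speed -7 <= 0)
Earliest collision: t=2/7 between 1 and 2

Answer: 2/7 1 2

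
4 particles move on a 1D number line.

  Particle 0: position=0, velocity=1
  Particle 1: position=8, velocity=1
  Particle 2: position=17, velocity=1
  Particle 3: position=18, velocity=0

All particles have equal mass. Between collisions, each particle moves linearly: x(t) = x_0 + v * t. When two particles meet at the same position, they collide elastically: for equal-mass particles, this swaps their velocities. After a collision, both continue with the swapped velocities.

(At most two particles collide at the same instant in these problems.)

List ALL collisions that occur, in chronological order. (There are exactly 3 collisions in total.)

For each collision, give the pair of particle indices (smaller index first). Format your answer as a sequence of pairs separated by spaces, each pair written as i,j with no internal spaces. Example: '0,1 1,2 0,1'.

Collision at t=1: particles 2 and 3 swap velocities; positions: p0=1 p1=9 p2=18 p3=18; velocities now: v0=1 v1=1 v2=0 v3=1
Collision at t=10: particles 1 and 2 swap velocities; positions: p0=10 p1=18 p2=18 p3=27; velocities now: v0=1 v1=0 v2=1 v3=1
Collision at t=18: particles 0 and 1 swap velocities; positions: p0=18 p1=18 p2=26 p3=35; velocities now: v0=0 v1=1 v2=1 v3=1

Answer: 2,3 1,2 0,1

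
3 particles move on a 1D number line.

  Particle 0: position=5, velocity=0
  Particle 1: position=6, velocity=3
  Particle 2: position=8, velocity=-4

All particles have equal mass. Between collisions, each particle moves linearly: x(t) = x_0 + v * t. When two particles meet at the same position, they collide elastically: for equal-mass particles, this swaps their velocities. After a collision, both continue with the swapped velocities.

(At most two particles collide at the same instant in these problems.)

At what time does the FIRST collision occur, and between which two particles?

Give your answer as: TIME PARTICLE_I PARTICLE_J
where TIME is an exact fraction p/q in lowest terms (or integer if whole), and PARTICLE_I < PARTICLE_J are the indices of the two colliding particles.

Pair (0,1): pos 5,6 vel 0,3 -> not approaching (rel speed -3 <= 0)
Pair (1,2): pos 6,8 vel 3,-4 -> gap=2, closing at 7/unit, collide at t=2/7
Earliest collision: t=2/7 between 1 and 2

Answer: 2/7 1 2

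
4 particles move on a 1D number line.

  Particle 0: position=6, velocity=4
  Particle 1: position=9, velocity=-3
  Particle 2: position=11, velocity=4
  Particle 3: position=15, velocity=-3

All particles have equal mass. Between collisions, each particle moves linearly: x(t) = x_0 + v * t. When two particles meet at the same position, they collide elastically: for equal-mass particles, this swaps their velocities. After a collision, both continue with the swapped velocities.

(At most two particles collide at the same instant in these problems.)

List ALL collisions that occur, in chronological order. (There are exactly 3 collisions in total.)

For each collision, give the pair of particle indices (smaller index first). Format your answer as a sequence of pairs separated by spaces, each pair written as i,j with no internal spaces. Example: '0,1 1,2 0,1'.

Answer: 0,1 2,3 1,2

Derivation:
Collision at t=3/7: particles 0 and 1 swap velocities; positions: p0=54/7 p1=54/7 p2=89/7 p3=96/7; velocities now: v0=-3 v1=4 v2=4 v3=-3
Collision at t=4/7: particles 2 and 3 swap velocities; positions: p0=51/7 p1=58/7 p2=93/7 p3=93/7; velocities now: v0=-3 v1=4 v2=-3 v3=4
Collision at t=9/7: particles 1 and 2 swap velocities; positions: p0=36/7 p1=78/7 p2=78/7 p3=113/7; velocities now: v0=-3 v1=-3 v2=4 v3=4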